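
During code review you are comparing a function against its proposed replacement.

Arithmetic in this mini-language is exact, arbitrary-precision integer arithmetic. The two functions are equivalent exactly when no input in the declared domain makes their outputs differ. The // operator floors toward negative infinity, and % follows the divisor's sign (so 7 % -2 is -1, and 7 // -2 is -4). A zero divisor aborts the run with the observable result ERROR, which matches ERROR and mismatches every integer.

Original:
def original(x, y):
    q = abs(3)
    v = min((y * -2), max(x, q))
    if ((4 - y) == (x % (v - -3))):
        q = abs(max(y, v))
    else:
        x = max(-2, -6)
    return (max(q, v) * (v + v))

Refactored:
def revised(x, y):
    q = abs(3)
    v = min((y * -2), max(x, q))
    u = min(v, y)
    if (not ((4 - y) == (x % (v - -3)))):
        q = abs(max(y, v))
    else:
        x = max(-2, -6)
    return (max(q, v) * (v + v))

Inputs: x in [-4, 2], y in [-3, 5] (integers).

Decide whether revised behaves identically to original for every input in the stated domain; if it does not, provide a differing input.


These are not equivalent — on x=-4, y=-1 the outputs split (12 vs 8).
original: q := 3 | v := 2 | ((4 - y) == (x % (v - -3))): false | x := -2 | result 12
revised: q := 3 | v := 2 | u := -1 | (not ((4 - y) == (x % (v - -3)))): true | q := 2 | result 8
verdict: not equivalent; witness: x=-4, y=-1


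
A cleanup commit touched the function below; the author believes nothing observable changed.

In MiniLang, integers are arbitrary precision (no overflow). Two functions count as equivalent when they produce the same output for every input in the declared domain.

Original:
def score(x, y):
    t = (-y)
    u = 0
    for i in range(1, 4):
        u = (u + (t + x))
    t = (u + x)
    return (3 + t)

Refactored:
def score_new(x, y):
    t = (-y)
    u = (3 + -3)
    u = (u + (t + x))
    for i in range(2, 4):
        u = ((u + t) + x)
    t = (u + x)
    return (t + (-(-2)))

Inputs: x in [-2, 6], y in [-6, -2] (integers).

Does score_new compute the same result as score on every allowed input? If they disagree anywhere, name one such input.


Not equivalent: x=-2, y=-6 separates them (13 vs 12).
score: t = 6; u = 0; [i=1]; u = 4; [i=2]; u = 8; [i=3]; u = 12; t = 10; return 13
score_new: t = 6; u = 0; u = 4; [i=2]; u = 8; [i=3]; u = 12; t = 10; return 12
verdict: not equivalent; witness: x=-2, y=-6


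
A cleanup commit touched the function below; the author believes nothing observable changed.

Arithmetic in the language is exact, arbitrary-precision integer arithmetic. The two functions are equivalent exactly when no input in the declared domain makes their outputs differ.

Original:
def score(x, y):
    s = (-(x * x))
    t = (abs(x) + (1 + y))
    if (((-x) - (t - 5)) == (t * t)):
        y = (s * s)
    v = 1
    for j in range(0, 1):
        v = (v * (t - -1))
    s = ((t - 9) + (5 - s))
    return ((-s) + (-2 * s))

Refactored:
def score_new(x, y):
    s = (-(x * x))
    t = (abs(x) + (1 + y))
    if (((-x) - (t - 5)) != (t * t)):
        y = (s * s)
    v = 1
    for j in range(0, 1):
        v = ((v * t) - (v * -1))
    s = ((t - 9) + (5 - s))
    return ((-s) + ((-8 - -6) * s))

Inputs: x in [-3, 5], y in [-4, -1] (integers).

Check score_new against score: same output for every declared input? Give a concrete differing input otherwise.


The suspicious edit (`(((-x) - (t - 5)) == (t * t))` became `(((-x) - (t - 5)) != (t * t))`) never changes the result for any input inside the declared domain.
One worked example (x=0, y=-4) — score: s := 0 | t := -3 | (((-x) - (t - 5)) == (t * t)): false | v := 1 | iter j=0: | v := -2 | s := -7 | result 21; score_new: s := 0 | t := -3 | (((-x) - (t - 5)) != (t * t)): true | y := 0 | v := 1 | iter j=0: | v := -2 | s := -7 | result 21; agreement on 21.
Sweeping the whole domain (36 inputs) finds no disagreement.
verdict: equivalent


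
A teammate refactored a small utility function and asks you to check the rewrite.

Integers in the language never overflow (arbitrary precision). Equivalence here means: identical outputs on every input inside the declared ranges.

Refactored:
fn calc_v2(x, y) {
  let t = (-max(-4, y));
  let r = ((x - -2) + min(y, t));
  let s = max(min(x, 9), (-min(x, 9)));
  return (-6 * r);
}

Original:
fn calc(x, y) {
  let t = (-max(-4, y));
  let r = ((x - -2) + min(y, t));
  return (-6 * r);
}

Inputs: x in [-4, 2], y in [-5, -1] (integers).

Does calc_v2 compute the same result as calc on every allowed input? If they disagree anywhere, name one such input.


Side by side, the visible changes include: local variable names differ, and statement counts differ, and min/max/abs usage differs, and constant usage differs.
One worked example (x=1, y=-4) — calc: t becomes 4; next r becomes -1; next final value 6; calc_v2: t becomes 4; next r becomes -1; next s becomes 1; next final value 6; agreement on 6.
Across all 35 domain points the two functions coincide.
verdict: equivalent


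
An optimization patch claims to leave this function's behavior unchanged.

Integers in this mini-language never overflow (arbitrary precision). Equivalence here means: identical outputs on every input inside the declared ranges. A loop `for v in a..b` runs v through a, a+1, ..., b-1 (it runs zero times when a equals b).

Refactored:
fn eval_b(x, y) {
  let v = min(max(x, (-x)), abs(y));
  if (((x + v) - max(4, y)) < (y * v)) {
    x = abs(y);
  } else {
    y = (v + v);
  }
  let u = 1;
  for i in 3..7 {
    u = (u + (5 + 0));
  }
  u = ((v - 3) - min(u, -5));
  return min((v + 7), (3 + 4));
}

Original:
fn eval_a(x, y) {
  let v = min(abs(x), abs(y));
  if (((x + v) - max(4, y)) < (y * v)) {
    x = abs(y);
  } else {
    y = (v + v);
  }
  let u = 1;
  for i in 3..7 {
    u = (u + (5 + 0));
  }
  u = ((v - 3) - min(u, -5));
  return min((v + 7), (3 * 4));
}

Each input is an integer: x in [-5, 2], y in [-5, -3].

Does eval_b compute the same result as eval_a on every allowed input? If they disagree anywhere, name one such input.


Take x=-5, y=-5.
eval_a: v becomes 5; next (((x + v) - max(4, y)) < (y * v)) evaluates to false; next y becomes 10; next u becomes 1; next at i=3:; next u becomes 6; next at i=4:; next u becomes 11; next at i=5:; next u becomes 16; next at i=6:; next u becomes 21; next u becomes 7; next final value 12
eval_b: v becomes 5; next (((x + v) - max(4, y)) < (y * v)) evaluates to false; next y becomes 10; next u becomes 1; next at i=3:; next u becomes 6; next at i=4:; next u becomes 11; next at i=5:; next u becomes 16; next at i=6:; next u becomes 21; next u becomes 7; next final value 7
12 != 7, so the rewrite changes behavior.
verdict: not equivalent; witness: x=-5, y=-5


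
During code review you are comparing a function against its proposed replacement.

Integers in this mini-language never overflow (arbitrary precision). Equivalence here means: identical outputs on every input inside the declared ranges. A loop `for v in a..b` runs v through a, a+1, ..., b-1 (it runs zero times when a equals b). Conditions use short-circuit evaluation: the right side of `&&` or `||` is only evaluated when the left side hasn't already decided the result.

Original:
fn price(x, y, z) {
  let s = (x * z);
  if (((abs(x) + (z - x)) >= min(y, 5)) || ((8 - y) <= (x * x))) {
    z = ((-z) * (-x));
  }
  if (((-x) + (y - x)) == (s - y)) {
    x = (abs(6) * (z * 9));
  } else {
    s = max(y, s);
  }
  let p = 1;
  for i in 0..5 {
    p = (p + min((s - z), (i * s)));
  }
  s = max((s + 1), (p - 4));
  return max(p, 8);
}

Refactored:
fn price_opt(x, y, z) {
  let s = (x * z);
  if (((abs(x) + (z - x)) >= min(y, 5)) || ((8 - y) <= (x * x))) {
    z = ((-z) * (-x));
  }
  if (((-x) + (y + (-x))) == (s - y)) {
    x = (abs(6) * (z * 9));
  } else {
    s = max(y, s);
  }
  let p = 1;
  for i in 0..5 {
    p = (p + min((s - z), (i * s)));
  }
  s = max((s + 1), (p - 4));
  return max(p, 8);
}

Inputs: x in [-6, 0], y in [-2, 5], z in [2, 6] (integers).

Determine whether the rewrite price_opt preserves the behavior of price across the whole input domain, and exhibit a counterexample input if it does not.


This is a faithful refactor — arithmetic usage differs, but the computed results match everywhere.
One worked example (x=-4, y=2, z=5) — price: s = -20; (((abs(x) + (z - x)) >= min(y, 5)) || ((8 - y) <= (x * x))) -> true; z = -20; (((-x) + (y - x)) == (s - y)) -> false; s = 2; p = 1; [i=0]; p = 1; [i=1]; p = 3; [i=2]; p = 7; [i=3]; p = 13; [i=4]; p = 21; s = 17; return 21; price_opt: s = -20; (((abs(x) + (z - x)) >= min(y, 5)) || ((8 - y) <= (x * x))) -> true; z = -20; (((-x) + (y + (-x))) == (s - y)) -> false; s = 2; p = 1; [i=0]; p = 1; [i=1]; p = 3; [i=2]; p = 7; [i=3]; p = 13; [i=4]; p = 21; s = 17; return 21; agreement on 21.
An exhaustive pass over the 280 declared inputs shows identical outputs.
verdict: equivalent


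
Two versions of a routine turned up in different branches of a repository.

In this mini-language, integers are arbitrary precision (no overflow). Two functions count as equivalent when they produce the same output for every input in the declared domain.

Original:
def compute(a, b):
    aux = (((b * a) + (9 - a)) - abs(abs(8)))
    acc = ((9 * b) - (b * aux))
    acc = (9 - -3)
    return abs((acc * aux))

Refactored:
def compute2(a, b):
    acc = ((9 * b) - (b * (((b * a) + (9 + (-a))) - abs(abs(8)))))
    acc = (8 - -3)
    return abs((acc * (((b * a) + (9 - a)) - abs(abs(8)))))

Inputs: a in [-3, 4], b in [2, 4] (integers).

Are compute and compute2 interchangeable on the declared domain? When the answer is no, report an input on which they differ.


Take a=-3, b=2.
compute: aux becomes -2; next acc becomes 22; next acc becomes 12; next final value 24
compute2: acc becomes 22; next acc becomes 11; next final value 22
24 against 22: the behavior changed.
verdict: not equivalent; witness: a=-3, b=2


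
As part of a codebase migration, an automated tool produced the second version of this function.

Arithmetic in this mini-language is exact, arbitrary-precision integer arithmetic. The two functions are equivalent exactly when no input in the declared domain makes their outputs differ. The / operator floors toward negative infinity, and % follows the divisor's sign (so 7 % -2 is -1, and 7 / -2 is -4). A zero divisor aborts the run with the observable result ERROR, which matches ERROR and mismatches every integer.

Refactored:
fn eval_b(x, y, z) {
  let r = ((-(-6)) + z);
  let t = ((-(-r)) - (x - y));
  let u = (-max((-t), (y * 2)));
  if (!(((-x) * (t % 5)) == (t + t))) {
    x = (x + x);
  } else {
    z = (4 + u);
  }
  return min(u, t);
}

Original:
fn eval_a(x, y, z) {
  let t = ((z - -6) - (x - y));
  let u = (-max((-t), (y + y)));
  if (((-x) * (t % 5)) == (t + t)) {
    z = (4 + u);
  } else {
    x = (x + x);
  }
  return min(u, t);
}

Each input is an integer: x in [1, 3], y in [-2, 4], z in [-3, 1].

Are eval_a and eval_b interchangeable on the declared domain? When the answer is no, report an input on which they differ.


Side by side, the visible changes include: local variable names differ; arithmetic usage differs; statement counts differ; boolean connective usage differs; constant usage differs.
Spot check at x=2, y=-2, z=-2 — eval_a: t=0, then u=0, then (((-x) * (t % 5)) == (t + t)) is true, then z=4, then returns 0. eval_b: r=4, then t=0, then u=0, then (!(((-x) * (t % 5)) == (t + t))) is false, then z=4, then returns 0. Both give 0.
Sweeping the whole domain (105 inputs) finds no disagreement.
verdict: equivalent


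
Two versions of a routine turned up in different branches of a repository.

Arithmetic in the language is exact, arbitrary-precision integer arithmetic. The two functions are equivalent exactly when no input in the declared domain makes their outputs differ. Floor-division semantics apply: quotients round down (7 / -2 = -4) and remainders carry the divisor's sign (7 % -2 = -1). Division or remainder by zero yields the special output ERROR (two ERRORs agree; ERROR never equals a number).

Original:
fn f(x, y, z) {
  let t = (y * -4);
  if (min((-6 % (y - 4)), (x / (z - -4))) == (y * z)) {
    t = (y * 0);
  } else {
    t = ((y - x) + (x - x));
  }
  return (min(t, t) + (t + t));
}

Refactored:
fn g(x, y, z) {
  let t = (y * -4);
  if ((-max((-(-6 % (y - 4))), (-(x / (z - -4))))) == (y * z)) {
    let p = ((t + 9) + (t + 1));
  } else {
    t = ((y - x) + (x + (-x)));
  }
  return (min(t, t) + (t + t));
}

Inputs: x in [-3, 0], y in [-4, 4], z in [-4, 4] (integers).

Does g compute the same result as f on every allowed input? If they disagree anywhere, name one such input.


These are not equivalent — on x=-3, y=-3, z=2 the outputs split (0 vs 36).
f: t := 12 | (min((-6 % (y - 4)), (x / (z - -4))) == (y * z)): true | t := 0 | result 0
g: t := 12 | ((-max((-(-6 % (y - 4))), (-(x / (z - -4))))) == (y * z)): true | p := 34 | result 36
verdict: not equivalent; witness: x=-3, y=-3, z=2


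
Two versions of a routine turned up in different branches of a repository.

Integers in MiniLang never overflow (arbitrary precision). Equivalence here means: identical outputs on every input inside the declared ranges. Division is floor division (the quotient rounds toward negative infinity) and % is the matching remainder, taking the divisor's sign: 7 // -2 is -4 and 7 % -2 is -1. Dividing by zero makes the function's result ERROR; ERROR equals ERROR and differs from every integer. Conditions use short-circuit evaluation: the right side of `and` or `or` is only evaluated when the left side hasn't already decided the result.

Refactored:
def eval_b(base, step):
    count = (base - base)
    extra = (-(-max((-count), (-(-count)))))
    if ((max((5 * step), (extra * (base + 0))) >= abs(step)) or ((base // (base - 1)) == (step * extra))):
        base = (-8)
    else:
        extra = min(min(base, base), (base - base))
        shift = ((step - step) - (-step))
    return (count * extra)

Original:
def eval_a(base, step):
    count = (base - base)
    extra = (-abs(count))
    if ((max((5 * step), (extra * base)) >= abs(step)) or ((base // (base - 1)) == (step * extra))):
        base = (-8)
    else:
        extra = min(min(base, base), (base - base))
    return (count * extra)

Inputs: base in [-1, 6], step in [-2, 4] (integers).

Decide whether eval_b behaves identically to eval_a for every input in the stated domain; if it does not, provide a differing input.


Whatever the rewrite altered, no input in the stated domain can expose a difference; all 56 inputs agree.
verdict: equivalent


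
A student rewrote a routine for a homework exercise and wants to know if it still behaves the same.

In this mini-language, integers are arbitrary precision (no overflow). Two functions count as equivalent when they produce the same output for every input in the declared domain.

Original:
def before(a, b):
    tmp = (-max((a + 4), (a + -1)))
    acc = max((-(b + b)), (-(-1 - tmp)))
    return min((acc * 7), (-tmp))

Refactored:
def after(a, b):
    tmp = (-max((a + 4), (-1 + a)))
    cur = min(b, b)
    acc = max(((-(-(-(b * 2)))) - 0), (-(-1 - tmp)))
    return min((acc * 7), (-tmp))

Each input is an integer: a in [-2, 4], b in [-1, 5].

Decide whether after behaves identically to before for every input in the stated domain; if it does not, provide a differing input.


Reading the diff, among the changes: arithmetic usage differs; and local variable names differ; and min/max/abs usage differs; and statement counts differ; and constant usage differs.
Tracing a=-1, b=1: before: tmp=-3, then acc=-2, then returns -14 | after: tmp=-3, then cur=1, then acc=-2, then returns -14 — matching result -14.
Every one of the 49 inputs gives matching results.
verdict: equivalent


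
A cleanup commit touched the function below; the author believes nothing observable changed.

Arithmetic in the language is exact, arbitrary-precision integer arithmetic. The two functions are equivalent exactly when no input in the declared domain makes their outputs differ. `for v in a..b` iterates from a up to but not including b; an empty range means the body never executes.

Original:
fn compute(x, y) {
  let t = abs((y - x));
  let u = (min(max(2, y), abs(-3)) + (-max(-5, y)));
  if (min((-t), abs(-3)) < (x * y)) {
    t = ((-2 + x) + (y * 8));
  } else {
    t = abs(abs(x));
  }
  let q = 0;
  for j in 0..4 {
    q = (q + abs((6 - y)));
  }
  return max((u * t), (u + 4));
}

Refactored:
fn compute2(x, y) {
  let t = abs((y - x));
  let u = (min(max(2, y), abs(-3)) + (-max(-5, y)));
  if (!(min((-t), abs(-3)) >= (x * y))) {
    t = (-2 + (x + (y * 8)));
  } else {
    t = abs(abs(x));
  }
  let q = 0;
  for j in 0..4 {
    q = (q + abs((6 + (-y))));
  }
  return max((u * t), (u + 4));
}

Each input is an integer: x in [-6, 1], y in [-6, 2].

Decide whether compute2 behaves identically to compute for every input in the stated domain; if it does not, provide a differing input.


Reading the diff, among the changes: comparison usage differs, plus arithmetic usage differs, plus boolean connective usage differs.
One worked example (x=-4, y=0) — compute: t=4, then u=2, then (min((-t), abs(-3)) < (x * y)) is true, then t=-6, then q=0, then (j=0), then q=6, then (j=1), then q=12, then (j=2), then q=18, then (j=3), then q=24, then returns 6; compute2: t=4, then u=2, then (!(min((-t), abs(-3)) >= (x * y))) is true, then t=-6, then q=0, then (j=0), then q=6, then (j=1), then q=12, then (j=2), then q=18, then (j=3), then q=24, then returns 6; agreement on 6.
An exhaustive pass over the 72 declared inputs shows identical outputs.
verdict: equivalent


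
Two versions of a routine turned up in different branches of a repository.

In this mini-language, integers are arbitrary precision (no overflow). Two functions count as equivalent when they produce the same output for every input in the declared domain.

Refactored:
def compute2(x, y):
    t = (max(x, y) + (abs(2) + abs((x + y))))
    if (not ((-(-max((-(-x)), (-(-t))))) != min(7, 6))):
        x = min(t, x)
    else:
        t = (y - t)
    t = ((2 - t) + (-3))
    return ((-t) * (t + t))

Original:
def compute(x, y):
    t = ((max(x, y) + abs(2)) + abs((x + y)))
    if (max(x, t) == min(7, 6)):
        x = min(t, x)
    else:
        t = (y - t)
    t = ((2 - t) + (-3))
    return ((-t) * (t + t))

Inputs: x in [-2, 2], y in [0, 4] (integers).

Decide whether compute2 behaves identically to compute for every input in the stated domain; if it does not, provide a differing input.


Changes here: boolean connective usage differs, plus comparison usage differs; the full 25-point sweep finds no disagreement.
verdict: equivalent


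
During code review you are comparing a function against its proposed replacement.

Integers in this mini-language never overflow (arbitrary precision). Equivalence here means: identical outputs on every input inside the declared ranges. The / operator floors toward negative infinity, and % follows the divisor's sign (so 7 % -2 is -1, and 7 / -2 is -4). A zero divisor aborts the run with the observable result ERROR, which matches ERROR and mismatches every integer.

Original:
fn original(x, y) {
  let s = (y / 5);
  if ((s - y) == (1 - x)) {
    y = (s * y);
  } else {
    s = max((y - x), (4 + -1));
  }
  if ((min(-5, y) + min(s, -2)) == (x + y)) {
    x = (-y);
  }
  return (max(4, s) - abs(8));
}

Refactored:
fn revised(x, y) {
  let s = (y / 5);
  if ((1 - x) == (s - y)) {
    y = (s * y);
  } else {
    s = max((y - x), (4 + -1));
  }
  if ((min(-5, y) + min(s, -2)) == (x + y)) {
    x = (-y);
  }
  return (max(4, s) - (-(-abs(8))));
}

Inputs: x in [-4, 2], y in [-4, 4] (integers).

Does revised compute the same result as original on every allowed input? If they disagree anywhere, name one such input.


This is a faithful refactor — same computation, different form, but the computed results match everywhere.
As a probe, take x=-4, y=4: original runs s=0, then ((s - y) == (1 - x)) is false, then s=8, then ((min(-5, y) + min(s, -2)) == (x + y)) is false, then returns 0; revised runs s=0, then ((1 - x) == (s - y)) is false, then s=8, then ((min(-5, y) + min(s, -2)) == (x + y)) is false, then returns 0; both end at 0.
An exhaustive pass over the 63 declared inputs shows identical outputs.
verdict: equivalent


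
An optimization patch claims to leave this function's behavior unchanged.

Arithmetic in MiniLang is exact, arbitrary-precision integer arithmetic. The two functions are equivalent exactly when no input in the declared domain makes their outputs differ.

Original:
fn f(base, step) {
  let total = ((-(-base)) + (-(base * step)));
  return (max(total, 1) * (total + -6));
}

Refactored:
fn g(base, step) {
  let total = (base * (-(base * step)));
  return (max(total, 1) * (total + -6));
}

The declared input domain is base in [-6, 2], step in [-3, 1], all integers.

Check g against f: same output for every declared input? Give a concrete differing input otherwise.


Take base=-6, step=-3.
f: total becomes -24; next final value -30
g: total becomes 108; next final value 11016
-30 != 11016, so the rewrite changes behavior.
verdict: not equivalent; witness: base=-6, step=-3


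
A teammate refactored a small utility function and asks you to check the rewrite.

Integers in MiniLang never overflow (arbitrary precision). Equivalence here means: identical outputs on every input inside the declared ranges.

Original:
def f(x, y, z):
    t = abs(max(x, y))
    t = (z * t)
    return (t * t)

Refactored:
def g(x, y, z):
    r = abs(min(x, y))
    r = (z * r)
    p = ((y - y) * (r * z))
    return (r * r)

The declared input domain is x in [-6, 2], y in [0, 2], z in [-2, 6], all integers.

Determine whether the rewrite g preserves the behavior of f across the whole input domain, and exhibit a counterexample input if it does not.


These are not equivalent — on x=-6, y=0, z=-2 the outputs split (0 vs 144).
f: t = 0; t = 0; return 0
g: r = 6; r = -12; p = 0; return 144
verdict: not equivalent; witness: x=-6, y=0, z=-2


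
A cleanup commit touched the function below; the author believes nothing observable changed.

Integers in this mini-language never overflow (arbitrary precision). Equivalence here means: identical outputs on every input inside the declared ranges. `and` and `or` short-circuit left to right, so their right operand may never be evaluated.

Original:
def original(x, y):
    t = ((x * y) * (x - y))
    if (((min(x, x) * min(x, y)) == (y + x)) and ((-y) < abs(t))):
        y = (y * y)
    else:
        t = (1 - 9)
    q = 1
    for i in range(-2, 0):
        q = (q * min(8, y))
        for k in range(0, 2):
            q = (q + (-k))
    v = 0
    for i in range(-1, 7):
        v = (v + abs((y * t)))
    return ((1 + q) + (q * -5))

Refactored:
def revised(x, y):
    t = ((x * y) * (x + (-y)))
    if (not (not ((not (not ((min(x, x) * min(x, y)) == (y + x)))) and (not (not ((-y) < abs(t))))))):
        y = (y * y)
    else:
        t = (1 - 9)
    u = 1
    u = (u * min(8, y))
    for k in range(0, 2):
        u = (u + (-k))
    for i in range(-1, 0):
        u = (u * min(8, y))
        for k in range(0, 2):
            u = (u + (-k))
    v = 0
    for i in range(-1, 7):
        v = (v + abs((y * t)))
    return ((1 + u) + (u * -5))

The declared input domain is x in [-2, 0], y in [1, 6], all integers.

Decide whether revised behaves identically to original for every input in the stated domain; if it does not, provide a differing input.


Comparing the listings, the differences include: min/max/abs usage differs; also local variable names differ; also boolean connective usage differs; also statement counts differ; also arithmetic usage differs; also constant usage differs; also loop structure differs.
Spot check at x=-2, y=4 — original: t becomes 48; next (((min(x, x) * min(x, y)) == (y + x)) and ((-y) < abs(t))) evaluates to false; next t becomes -8; next q becomes 1; next at i=-2:; next q becomes 4; next at k=0:; next q becomes 4; next at k=1:; next q becomes 3; next at i=-1:; next q becomes 12; next at k=0:; next q becomes 12; next at k=1:; next q becomes 11; next v becomes 0; next at i=-1:; next v becomes 32; next at i=0:; next v becomes 64; next at i=1:; next v becomes 96; next at i=2:; next v becomes 128; next at i=3:; next v becomes 160; next at i=4:; next v becomes 192; next at i=5:; next v becomes 224; next at i=6:; next v becomes 256; next final value -43. revised: t becomes 48; next (not (not ((not (not ((min(x, x) * min(x, y)) == (y + x)))) and (not (not ((-y) < abs(t))))))) evaluates to false; next t becomes -8; next u becomes 1; next u becomes 4; next at k=0:; next u becomes 4; next at k=1:; next u becomes 3; next at i=-1:; next u becomes 12; next at k=0:; next u becomes 12; next at k=1:; next u becomes 11; next v becomes 0; next at i=-1:; next v becomes 32; next at i=0:; next v becomes 64; next at i=1:; next v becomes 96; next at i=2:; next v becomes 128; next at i=3:; next v becomes 160; next at i=4:; next v becomes 192; next at i=5:; next v becomes 224; next at i=6:; next v becomes 256; next final value -43. Both give -43.
Across all 18 domain points the two functions coincide.
verdict: equivalent


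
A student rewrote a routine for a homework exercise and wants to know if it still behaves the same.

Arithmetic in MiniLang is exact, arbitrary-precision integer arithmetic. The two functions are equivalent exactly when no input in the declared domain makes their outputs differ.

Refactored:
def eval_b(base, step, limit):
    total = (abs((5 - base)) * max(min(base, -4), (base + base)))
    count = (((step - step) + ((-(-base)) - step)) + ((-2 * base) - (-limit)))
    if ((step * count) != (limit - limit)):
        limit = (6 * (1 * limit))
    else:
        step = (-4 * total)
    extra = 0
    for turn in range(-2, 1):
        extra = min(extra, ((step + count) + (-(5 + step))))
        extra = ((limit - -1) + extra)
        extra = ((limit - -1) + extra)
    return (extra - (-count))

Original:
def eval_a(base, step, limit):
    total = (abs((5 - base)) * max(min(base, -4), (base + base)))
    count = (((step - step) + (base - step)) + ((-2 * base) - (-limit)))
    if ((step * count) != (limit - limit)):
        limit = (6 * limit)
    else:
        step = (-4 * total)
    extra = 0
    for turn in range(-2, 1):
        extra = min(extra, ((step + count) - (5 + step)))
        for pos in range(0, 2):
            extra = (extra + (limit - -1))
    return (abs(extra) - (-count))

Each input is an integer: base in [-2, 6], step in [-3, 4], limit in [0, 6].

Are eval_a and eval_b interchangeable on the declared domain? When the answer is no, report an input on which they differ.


There is a counterexample at base=-2, step=0, limit=0: 3 on one side, 1 on the other.
eval_a: total becomes -28; next count becomes 2; next ((step * count) != (limit - limit)) evaluates to false; next step becomes 112; next extra becomes 0; next at turn=-2:; next extra becomes -3; next at pos=0:; next extra becomes -2; next at pos=1:; next extra becomes -1; next at turn=-1:; next extra becomes -3; next at pos=0:; next extra becomes -2; next at pos=1:; next extra becomes -1; next at turn=0:; next extra becomes -3; next at pos=0:; next extra becomes -2; next at pos=1:; next extra becomes -1; next final value 3
eval_b: total becomes -28; next count becomes 2; next ((step * count) != (limit - limit)) evaluates to false; next step becomes 112; next extra becomes 0; next at turn=-2:; next extra becomes -3; next extra becomes -2; next extra becomes -1; next at turn=-1:; next extra becomes -3; next extra becomes -2; next extra becomes -1; next at turn=0:; next extra becomes -3; next extra becomes -2; next extra becomes -1; next final value 1
verdict: not equivalent; witness: base=-2, step=0, limit=0


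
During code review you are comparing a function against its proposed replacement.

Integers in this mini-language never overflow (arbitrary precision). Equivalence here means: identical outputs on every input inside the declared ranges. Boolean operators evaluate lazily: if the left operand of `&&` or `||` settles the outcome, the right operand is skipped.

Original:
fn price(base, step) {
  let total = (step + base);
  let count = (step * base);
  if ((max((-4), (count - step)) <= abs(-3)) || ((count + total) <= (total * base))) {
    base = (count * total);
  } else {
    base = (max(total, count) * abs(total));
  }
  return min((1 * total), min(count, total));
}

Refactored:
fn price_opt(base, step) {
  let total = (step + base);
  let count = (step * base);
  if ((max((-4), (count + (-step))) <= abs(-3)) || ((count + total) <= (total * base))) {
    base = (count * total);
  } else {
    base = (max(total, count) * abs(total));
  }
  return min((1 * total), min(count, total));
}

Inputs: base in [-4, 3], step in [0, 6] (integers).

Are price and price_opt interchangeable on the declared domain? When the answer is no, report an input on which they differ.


The two are interchangeable: arithmetic usage differs, and every declared input agrees.
Spot check at base=3, step=1 — price: total := 4 | count := 3 | ((max((-4), (count - step)) <= abs(-3)) || ((count + total) <= (total * base))): true | base := 12 | result 3. price_opt: total := 4 | count := 3 | ((max((-4), (count + (-step))) <= abs(-3)) || ((count + total) <= (total * base))): true | base := 12 | result 3. Both give 3.
Checked all 56 inputs in the declared domain: the outputs agree on every one.
verdict: equivalent


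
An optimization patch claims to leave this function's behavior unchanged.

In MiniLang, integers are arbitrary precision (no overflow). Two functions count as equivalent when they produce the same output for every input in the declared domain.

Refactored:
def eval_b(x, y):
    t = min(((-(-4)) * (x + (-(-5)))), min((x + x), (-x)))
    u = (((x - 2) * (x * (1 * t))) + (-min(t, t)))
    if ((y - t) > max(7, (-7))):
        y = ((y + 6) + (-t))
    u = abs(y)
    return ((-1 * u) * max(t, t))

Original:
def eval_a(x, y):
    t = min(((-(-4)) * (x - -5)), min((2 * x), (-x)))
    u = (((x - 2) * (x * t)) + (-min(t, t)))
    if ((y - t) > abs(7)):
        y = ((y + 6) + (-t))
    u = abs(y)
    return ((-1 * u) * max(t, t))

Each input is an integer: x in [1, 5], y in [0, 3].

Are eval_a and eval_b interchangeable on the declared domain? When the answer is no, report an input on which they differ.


This is a faithful refactor — arithmetic usage differs, min/max/abs usage differs, constant usage differs, but the computed results match everywhere.
Spot check at x=3, y=3 — eval_a: t becomes -3; next u becomes -6; next ((y - t) > abs(7)) evaluates to false; next u becomes 3; next final value 9. eval_b: t becomes -3; next u becomes -6; next ((y - t) > max(7, (-7))) evaluates to false; next u becomes 3; next final value 9. Both give 9.
Every one of the 20 inputs gives matching results.
verdict: equivalent


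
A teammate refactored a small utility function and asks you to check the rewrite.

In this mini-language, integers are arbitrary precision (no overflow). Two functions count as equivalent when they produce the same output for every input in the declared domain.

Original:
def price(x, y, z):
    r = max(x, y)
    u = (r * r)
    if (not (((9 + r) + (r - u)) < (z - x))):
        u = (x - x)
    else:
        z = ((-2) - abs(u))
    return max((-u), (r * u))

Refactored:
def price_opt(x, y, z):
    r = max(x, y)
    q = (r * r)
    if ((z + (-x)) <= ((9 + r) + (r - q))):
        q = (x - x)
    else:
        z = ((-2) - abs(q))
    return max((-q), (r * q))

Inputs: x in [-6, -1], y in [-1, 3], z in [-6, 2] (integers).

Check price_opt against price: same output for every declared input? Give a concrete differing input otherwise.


Side by side, the visible changes include: boolean connective usage differs, arithmetic usage differs, local variable names differ, comparison usage differs.
Spot check at x=-2, y=3, z=0 — price: r := 3 | u := 9 | (not (((9 + r) + (r - u)) < (z - x))): true | u := 0 | result 0. price_opt: r := 3 | q := 9 | ((z + (-x)) <= ((9 + r) + (r - q))): true | q := 0 | result 0. Both give 0.
Checked all 270 inputs in the declared domain: the outputs agree on every one.
verdict: equivalent


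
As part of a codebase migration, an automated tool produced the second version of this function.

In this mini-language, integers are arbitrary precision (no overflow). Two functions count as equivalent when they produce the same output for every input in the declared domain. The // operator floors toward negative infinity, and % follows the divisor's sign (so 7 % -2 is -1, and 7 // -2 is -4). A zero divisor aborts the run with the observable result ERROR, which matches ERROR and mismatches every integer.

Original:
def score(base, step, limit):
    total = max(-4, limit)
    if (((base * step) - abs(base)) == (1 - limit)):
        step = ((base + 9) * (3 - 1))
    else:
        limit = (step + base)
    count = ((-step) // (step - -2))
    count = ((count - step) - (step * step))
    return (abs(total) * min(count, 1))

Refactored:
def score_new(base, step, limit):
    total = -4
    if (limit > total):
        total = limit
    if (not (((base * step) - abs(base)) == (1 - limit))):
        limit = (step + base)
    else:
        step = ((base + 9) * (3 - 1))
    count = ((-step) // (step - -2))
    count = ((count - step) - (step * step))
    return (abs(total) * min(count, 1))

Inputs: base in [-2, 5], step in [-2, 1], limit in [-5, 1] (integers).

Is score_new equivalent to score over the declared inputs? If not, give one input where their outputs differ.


Side by side, the visible changes include: comparison usage differs, boolean connective usage differs, branching structure differs, statement counts differ, min/max/abs usage differs.
One worked example (base=2, step=1, limit=-1) — score: total = -1; (((base * step) - abs(base)) == (1 - limit)) -> false; limit = 3; count = -1; count = -3; return -3; score_new: total = -4; (limit > total) -> true; total = -1; (not (((base * step) - abs(base)) == (1 - limit))) -> true; limit = 3; count = -1; count = -3; return -3; agreement on -3.
Checked all 224 inputs in the declared domain: the outputs agree on every one.
verdict: equivalent


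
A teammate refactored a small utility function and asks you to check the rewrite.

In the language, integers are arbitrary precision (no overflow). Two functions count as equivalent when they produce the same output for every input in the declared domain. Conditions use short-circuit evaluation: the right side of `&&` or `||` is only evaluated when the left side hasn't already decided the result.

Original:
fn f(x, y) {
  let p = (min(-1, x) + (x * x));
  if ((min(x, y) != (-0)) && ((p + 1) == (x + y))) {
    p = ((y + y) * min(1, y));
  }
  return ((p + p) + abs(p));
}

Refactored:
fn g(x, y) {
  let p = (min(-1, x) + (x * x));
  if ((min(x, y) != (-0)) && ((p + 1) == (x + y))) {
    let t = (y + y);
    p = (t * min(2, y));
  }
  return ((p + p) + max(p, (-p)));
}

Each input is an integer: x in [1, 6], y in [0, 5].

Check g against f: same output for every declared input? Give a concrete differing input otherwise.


The rewrite breaks on x=2, y=2, where the results are 12 and 24.
f: p = 3; ((min(x, y) != (-0)) && ((p + 1) == (x + y))) -> true; p = 4; return 12
g: p = 3; ((min(x, y) != (-0)) && ((p + 1) == (x + y))) -> true; t = 4; p = 8; return 24
verdict: not equivalent; witness: x=2, y=2


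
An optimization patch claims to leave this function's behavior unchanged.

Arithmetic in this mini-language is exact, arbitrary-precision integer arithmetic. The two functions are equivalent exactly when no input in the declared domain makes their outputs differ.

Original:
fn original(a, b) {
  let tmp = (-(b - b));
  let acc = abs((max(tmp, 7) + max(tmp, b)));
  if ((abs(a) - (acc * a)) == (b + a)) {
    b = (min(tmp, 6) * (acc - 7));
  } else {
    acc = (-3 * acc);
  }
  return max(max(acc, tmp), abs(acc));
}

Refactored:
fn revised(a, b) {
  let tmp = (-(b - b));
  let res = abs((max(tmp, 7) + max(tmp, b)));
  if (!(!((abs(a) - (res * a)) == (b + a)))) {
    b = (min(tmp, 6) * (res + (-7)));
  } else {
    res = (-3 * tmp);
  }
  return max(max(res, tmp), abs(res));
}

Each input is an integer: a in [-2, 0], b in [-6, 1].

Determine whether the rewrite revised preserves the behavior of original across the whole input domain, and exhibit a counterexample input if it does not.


Consider the input a=-2, b=-6.
original: tmp = 0; acc = 7; ((abs(a) - (acc * a)) == (b + a)) -> false; acc = -21; return 21
revised: tmp = 0; res = 7; (!(!((abs(a) - (res * a)) == (b + a)))) -> false; res = 0; return 0
21 != 0, so the rewrite changes behavior.
verdict: not equivalent; witness: a=-2, b=-6


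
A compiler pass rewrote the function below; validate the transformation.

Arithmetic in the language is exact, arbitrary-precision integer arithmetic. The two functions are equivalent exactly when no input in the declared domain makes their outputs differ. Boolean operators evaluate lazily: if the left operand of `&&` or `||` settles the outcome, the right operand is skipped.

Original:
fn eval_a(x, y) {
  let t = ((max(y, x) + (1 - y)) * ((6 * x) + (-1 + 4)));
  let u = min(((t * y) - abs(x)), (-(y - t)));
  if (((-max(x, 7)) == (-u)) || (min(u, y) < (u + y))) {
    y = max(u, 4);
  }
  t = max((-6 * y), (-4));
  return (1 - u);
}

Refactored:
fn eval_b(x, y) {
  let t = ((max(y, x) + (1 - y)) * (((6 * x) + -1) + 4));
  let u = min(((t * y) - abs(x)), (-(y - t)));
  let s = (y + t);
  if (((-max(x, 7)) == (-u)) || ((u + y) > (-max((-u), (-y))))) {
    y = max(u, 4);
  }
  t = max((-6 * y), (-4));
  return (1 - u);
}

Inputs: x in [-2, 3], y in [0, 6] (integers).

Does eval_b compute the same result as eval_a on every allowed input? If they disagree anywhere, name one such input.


Behavior is preserved: although local variable names differ, plus statement counts differ, plus min/max/abs usage differs, plus arithmetic usage differs, plus comparison usage differs, the outputs never diverge.
One worked example (x=0, y=3) — eval_a: t=3, then u=0, then (((-max(x, 7)) == (-u)) || (min(u, y) < (u + y))) is true, then y=4, then t=-4, then returns 1; eval_b: t=3, then u=0, then s=6, then (((-max(x, 7)) == (-u)) || ((u + y) > (-max((-u), (-y))))) is true, then y=4, then t=-4, then returns 1; agreement on 1.
Checked all 42 inputs in the declared domain: the outputs agree on every one.
verdict: equivalent


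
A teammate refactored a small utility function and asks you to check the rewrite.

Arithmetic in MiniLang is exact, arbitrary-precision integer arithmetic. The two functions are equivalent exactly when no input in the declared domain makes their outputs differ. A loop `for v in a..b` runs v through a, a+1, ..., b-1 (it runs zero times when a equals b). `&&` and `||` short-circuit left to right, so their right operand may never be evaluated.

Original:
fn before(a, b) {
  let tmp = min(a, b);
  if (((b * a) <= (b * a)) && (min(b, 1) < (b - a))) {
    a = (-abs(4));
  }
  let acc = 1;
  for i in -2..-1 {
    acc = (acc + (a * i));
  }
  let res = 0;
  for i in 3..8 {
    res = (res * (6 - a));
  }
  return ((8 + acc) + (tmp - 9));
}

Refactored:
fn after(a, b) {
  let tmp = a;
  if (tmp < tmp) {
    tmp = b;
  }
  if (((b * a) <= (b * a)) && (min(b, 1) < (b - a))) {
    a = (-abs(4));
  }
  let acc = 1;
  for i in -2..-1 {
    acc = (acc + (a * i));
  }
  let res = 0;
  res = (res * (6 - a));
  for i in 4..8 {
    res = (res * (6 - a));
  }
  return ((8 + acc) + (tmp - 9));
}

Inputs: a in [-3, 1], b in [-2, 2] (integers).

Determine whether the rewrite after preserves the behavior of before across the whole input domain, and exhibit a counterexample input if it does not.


Take a=-1, b=-2.
before: tmp = -2; (((b * a) <= (b * a)) && (min(b, 1) < (b - a))) -> true; a = -4; acc = 1; [i=-2]; acc = 9; res = 0; [i=3]; res = 0; [i=4]; res = 0; [i=5]; res = 0; [i=6]; res = 0; [i=7]; res = 0; return 6
after: tmp = -1; (tmp < tmp) -> false; (((b * a) <= (b * a)) && (min(b, 1) < (b - a))) -> true; a = -4; acc = 1; [i=-2]; acc = 9; res = 0; res = 0; [i=4]; res = 0; [i=5]; res = 0; [i=6]; res = 0; [i=7]; res = 0; return 7
6 != 7, so the rewrite changes behavior.
verdict: not equivalent; witness: a=-1, b=-2


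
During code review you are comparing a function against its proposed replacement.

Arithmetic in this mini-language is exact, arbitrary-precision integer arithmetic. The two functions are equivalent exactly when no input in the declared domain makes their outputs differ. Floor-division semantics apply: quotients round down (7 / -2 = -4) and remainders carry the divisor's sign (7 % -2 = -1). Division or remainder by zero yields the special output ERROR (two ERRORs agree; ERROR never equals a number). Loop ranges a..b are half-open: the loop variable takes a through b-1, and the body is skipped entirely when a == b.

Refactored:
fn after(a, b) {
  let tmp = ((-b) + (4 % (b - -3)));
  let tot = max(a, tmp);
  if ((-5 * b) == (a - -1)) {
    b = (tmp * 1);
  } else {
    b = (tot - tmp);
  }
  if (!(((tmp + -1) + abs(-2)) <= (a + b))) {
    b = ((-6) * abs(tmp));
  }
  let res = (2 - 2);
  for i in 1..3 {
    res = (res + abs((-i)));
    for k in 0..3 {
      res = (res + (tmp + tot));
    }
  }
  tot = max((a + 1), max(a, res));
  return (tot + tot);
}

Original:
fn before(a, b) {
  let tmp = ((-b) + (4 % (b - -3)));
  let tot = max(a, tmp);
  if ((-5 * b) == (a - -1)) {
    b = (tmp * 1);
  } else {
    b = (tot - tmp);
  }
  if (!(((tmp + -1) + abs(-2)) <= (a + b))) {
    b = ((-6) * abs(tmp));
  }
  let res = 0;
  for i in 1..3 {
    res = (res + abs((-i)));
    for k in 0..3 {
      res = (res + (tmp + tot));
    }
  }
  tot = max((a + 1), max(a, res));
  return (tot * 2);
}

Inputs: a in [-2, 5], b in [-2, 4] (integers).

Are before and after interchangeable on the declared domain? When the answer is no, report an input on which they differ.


Reading the diff, among the changes: constant usage differs; arithmetic usage differs.
Tracing a=1, b=-1: before: tmp becomes 1; next tot becomes 1; next ((-5 * b) == (a - -1)) evaluates to false; next b becomes 0; next (!(((tmp + -1) + abs(-2)) <= (a + b))) evaluates to true; next b becomes -6; next res becomes 0; next at i=1:; next res becomes 1; next at k=0:; next res becomes 3; next at k=1:; next res becomes 5; next at k=2:; next res becomes 7; next at i=2:; next res becomes 9; next at k=0:; next res becomes 11; next at k=1:; next res becomes 13; next at k=2:; next res becomes 15; next tot becomes 15; next final value 30 | after: tmp becomes 1; next tot becomes 1; next ((-5 * b) == (a - -1)) evaluates to false; next b becomes 0; next (!(((tmp + -1) + abs(-2)) <= (a + b))) evaluates to true; next b becomes -6; next res becomes 0; next at i=1:; next res becomes 1; next at k=0:; next res becomes 3; next at k=1:; next res becomes 5; next at k=2:; next res becomes 7; next at i=2:; next res becomes 9; next at k=0:; next res becomes 11; next at k=1:; next res becomes 13; next at k=2:; next res becomes 15; next tot becomes 15; next final value 30 — matching result 30.
Sweeping the whole domain (56 inputs) finds no disagreement.
verdict: equivalent
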